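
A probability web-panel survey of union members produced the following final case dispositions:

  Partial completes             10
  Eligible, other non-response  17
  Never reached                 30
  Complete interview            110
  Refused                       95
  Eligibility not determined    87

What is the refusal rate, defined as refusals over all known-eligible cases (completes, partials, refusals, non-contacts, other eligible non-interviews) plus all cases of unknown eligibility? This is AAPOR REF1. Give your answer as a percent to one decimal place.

Numerator = 95
Base = 110 + 10 + 95 + 30 + 17 + 87 = 349
REF1 = 95 / 349 = 0.2722

27.2%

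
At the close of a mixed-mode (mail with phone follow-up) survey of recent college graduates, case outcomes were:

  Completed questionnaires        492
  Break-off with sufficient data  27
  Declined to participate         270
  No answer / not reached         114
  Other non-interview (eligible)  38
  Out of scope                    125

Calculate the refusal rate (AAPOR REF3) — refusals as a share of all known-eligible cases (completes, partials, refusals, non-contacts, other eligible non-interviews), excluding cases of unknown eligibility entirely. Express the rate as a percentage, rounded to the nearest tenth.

28.7%

Top → 270
Denominator → 492 + 27 + 270 + 114 + 38 = 941
REF3 = 270 / 941 = 0.2869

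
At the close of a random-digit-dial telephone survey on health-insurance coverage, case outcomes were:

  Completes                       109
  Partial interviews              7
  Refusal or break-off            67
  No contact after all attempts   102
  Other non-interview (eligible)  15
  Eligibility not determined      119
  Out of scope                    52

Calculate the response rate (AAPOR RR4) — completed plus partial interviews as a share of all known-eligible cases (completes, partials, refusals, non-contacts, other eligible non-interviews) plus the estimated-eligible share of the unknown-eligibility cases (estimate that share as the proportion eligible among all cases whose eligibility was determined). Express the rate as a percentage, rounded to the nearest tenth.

Num = 109 + 7 = 116
Determined eligible = 109 + 7 + 67 + 102 + 15 = 300
e = 300 / (300 + 52) = 300 / 352 = 0.8523
Eligible share of unknowns = 0.8523 × 119 = 101.42
Denom = 300 + 101.42 = 401.42
RR4 = 116 / 401.42 = 0.2890

28.9%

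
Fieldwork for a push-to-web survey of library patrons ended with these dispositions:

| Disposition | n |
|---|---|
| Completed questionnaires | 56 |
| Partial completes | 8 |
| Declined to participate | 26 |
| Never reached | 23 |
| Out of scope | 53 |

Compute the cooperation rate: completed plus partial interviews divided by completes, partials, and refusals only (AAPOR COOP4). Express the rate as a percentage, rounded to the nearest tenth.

Numerator: 56 + 8 = 64
Base: 56 + 8 + 26 = 90
COOP4 = 64 / 90 = 0.7111

71.1%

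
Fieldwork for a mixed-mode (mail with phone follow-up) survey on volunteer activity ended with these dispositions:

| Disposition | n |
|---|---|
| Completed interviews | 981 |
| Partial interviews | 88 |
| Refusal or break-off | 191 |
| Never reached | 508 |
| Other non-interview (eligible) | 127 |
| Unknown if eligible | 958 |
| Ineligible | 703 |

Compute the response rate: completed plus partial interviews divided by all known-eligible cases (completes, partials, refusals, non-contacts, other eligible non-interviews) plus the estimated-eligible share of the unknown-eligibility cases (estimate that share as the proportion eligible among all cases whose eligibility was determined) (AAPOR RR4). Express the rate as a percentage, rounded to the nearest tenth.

Numerator → 981 + 88 = 1069
Determined eligible → 981 + 88 + 191 + 508 + 127 = 1895
e = 1895 / (1895 + 703) = 1895 / 2598 = 0.7294
e × U → 0.7294 × 958 = 698.77
Denom → 1895 + 698.77 = 2593.77
RR4 = 1069 / 2593.77 = 0.4121

41.2%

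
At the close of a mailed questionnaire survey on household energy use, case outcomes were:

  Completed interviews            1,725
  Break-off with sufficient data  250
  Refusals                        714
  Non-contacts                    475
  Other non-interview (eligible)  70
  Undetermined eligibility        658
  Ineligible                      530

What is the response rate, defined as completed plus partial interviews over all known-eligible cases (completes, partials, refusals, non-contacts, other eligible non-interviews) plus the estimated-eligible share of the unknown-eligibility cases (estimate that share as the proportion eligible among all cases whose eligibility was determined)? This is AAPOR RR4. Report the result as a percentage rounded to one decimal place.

52.0%

Numerator → 1725 + 250 = 1975
Known eligible → 1725 + 250 + 714 + 475 + 70 = 3234
e = 3234 / (3234 + 530) = 3234 / 3764 = 0.8592
Eligible share of unknowns → 0.8592 × 658 = 565.35
Denominator → 3234 + 565.35 = 3799.35
RR4 = 1975 / 3799.35 = 0.5198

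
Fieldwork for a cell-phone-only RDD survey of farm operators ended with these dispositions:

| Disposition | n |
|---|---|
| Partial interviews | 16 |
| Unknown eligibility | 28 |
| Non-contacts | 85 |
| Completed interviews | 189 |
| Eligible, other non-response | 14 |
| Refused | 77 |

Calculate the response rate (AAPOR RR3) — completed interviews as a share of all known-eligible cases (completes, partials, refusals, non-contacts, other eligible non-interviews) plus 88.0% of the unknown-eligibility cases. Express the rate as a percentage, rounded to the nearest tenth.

Numerator = 189
Eligible (known) = 189 + 16 + 77 + 85 + 14 = 381
Eligible share of unknowns = 0.8800 × 28 = 24.64
Denominator = 381 + 24.64 = 405.64
RR3 = 189 / 405.64 = 0.4659

46.6%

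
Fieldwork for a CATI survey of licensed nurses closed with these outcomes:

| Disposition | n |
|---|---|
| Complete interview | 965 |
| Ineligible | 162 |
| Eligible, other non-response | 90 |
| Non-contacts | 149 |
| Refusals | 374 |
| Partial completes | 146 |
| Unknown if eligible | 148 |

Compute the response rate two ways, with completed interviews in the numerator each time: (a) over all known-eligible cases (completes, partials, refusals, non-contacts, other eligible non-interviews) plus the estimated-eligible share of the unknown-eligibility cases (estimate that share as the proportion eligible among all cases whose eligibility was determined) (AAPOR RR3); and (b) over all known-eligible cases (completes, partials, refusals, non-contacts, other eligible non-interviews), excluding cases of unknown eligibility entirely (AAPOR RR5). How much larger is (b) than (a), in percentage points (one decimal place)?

Numerator → 965
Determined eligible → 965 + 146 + 374 + 149 + 90 = 1724
e = 1724 / (1724 + 162) = 1724 / 1886 = 0.9141
Eligible share of unknowns → 0.9141 × 148 = 135.29
Base → 1724 + 135.29 = 1859.29
RR3 = 965 / 1859.29 = 0.5190
Base → 965 + 146 + 374 + 149 + 90 = 1724
RR5 = 965 / 1724 = 0.5597
Difference = 55.97 − 51.90 = 4.07 percentage points

4.1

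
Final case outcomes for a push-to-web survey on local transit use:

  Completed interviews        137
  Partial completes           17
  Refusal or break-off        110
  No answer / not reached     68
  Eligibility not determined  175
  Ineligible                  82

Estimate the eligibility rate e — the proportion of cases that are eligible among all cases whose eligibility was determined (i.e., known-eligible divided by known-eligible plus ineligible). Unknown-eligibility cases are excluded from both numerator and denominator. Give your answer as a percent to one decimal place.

80.2%

Known eligible = 137 + 17 + 110 + 68 = 332
e = 332 / (332 + 82) = 332 / 414 = 0.8019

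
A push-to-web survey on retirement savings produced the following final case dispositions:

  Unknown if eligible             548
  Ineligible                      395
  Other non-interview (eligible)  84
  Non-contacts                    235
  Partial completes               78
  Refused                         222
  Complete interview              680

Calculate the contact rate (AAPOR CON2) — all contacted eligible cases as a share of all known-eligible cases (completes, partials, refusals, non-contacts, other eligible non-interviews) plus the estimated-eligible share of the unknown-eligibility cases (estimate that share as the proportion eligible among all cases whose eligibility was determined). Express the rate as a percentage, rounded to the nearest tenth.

61.9%

Num → 680 + 78 + 222 + 84 = 1064
Determined eligible → 680 + 78 + 222 + 235 + 84 = 1299
e = 1299 / (1299 + 395) = 1299 / 1694 = 0.7668
Estimated eligible among unknowns → 0.7668 × 548 = 420.21
Denom → 1299 + 420.21 = 1719.21
CON2 = 1064 / 1719.21 = 0.6189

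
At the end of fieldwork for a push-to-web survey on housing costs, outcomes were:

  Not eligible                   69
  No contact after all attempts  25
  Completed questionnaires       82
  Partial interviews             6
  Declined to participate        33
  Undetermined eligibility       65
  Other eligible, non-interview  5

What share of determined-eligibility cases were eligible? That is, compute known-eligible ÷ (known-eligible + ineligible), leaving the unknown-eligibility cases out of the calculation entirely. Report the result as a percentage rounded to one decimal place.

68.6%

Known eligible = 82 + 6 + 33 + 25 + 5 = 151
e = 151 / (151 + 69) = 151 / 220 = 0.6864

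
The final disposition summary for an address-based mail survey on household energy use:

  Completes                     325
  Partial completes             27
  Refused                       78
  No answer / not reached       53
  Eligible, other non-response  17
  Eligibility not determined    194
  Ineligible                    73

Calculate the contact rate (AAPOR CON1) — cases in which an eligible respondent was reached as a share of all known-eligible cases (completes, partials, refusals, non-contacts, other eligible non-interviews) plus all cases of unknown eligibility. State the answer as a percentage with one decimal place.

Top: 325 + 27 + 78 + 17 = 447
Denom: 325 + 27 + 78 + 53 + 17 + 194 = 694
CON1 = 447 / 694 = 0.6441

64.4%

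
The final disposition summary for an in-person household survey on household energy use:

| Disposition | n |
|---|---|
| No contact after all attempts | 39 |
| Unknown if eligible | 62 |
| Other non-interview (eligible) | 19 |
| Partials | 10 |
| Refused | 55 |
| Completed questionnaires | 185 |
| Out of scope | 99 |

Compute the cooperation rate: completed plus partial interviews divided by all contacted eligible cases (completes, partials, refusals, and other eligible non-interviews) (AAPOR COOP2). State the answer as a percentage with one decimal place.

72.5%

Numerator → 185 + 10 = 195
Base → 185 + 10 + 55 + 19 = 269
COOP2 = 195 / 269 = 0.7249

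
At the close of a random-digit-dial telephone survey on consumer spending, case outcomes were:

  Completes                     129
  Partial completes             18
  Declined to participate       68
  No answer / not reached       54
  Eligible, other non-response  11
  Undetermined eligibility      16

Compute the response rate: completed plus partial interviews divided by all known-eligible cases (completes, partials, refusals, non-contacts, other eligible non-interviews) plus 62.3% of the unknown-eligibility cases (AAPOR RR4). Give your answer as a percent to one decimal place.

50.7%

Top: 129 + 18 = 147
Determined eligible: 129 + 18 + 68 + 54 + 11 = 280
e × U: 0.6230 × 16 = 9.97
Base: 280 + 9.97 = 289.97
RR4 = 147 / 289.97 = 0.5069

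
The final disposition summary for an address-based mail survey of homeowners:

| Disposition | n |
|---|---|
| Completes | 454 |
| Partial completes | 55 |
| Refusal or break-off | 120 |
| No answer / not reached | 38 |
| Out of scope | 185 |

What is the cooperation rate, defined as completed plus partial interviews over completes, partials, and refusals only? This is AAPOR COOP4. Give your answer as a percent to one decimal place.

Top → 454 + 55 = 509
Denom → 454 + 55 + 120 = 629
COOP4 = 509 / 629 = 0.8092

80.9%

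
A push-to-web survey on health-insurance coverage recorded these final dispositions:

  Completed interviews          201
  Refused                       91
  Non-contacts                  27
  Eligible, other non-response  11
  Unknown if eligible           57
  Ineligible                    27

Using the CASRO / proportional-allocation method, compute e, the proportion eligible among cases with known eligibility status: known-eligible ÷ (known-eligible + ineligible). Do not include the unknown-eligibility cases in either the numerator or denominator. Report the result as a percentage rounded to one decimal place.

92.4%

Known eligible → 201 + 91 + 27 + 11 = 330
e = 330 / (330 + 27) = 330 / 357 = 0.9244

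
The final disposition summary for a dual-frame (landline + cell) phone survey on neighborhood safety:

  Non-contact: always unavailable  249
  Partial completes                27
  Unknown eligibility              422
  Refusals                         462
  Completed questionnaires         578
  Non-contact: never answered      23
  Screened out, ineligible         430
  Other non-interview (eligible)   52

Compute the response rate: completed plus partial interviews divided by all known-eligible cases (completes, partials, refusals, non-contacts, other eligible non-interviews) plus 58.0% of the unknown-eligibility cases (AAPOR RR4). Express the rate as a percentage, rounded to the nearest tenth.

37.0%

No contact after all attempts = 23 + 249 = 272
Num: 578 + 27 = 605
Determined eligible: 578 + 27 + 462 + 272 + 52 = 1391
Estimated eligible among unknowns: 0.5800 × 422 = 244.76
Denominator: 1391 + 244.76 = 1635.76
RR4 = 605 / 1635.76 = 0.3699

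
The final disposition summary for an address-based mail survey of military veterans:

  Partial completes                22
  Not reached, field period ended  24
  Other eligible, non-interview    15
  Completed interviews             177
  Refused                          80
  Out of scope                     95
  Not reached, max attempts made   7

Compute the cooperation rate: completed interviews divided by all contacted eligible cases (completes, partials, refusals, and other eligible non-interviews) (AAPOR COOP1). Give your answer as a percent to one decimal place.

60.2%

No contact after all attempts = 24 + 7 = 31
Num = 177
Base = 177 + 22 + 80 + 15 = 294
COOP1 = 177 / 294 = 0.6020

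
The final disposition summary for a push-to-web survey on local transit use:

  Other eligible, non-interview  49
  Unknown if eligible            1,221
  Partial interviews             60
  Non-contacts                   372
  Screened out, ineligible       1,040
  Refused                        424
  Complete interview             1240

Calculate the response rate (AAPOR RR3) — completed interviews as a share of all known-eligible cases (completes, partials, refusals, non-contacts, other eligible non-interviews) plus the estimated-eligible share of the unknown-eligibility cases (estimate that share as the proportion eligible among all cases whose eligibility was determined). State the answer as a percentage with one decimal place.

41.8%

Top: 1240
Eligible (known): 1240 + 60 + 424 + 372 + 49 = 2145
e = 2145 / (2145 + 1040) = 2145 / 3185 = 0.6735
Eligible share of unknowns: 0.6735 × 1221 = 822.34
Denom: 2145 + 822.34 = 2967.34
RR3 = 1240 / 2967.34 = 0.4179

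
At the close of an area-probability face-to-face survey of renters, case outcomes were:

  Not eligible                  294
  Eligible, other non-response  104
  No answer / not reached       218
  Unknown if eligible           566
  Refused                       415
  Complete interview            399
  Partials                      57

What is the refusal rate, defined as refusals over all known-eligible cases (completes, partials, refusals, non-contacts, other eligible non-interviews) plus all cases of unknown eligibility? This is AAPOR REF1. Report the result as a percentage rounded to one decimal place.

23.6%

Num = 415
Denominator = 399 + 57 + 415 + 218 + 104 + 566 = 1759
REF1 = 415 / 1759 = 0.2359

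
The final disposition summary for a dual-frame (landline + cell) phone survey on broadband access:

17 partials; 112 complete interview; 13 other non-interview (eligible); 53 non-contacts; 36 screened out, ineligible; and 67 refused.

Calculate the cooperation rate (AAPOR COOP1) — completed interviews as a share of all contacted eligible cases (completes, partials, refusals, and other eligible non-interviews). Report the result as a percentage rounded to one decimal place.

Numerator = 112
Denominator = 112 + 17 + 67 + 13 = 209
COOP1 = 112 / 209 = 0.5359

53.6%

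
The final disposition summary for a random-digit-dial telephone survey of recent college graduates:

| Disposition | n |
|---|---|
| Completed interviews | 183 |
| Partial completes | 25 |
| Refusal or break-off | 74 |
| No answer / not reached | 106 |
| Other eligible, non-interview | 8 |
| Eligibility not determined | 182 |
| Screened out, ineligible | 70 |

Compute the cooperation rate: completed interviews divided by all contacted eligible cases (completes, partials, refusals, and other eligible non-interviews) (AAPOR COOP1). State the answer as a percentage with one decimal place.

Num: 183
Base: 183 + 25 + 74 + 8 = 290
COOP1 = 183 / 290 = 0.6310

63.1%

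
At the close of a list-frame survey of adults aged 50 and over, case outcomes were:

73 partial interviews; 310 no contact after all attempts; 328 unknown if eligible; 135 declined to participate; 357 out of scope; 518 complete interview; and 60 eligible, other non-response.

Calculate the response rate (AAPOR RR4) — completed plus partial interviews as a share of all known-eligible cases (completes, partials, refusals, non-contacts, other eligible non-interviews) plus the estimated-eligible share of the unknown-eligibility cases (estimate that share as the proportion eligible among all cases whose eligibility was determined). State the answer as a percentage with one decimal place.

44.0%

Numerator → 518 + 73 = 591
Known eligible → 518 + 73 + 135 + 310 + 60 = 1096
e = 1096 / (1096 + 357) = 1096 / 1453 = 0.7543
Eligible share of unknowns → 0.7543 × 328 = 247.41
Denominator → 1096 + 247.41 = 1343.41
RR4 = 591 / 1343.41 = 0.4399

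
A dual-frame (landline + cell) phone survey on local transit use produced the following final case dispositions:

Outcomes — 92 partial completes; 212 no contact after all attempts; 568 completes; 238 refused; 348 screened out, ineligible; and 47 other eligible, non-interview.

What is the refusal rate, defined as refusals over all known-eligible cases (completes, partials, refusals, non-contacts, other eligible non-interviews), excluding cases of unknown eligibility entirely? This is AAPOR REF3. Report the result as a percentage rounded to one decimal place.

20.6%

Top: 238
Denominator: 568 + 92 + 238 + 212 + 47 = 1157
REF3 = 238 / 1157 = 0.2057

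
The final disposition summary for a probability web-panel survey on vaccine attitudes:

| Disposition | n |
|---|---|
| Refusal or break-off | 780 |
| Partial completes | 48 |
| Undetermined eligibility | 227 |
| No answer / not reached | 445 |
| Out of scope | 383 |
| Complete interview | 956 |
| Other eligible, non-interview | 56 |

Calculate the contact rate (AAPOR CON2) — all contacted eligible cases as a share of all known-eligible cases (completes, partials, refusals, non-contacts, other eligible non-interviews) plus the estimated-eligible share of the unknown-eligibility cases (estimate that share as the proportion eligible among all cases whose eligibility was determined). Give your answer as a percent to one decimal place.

74.2%

Numerator → 956 + 48 + 780 + 56 = 1840
Known eligible → 956 + 48 + 780 + 445 + 56 = 2285
e = 2285 / (2285 + 383) = 2285 / 2668 = 0.8564
e × U → 0.8564 × 227 = 194.40
Denom → 2285 + 194.40 = 2479.40
CON2 = 1840 / 2479.40 = 0.7421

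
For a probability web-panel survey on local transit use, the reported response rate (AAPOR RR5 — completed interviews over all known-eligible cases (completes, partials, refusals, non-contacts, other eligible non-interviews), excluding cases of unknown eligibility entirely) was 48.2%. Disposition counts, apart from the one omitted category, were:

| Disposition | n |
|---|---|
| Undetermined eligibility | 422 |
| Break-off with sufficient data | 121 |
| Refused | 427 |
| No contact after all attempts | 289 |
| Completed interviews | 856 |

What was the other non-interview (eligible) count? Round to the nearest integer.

83

RR5 = 856 / D = 0.482
D = 856 / 0.482 = 1775.9
Other denominator terms total 1693
other non-interview (eligible) = 1775.9 − 1693 ≈ 83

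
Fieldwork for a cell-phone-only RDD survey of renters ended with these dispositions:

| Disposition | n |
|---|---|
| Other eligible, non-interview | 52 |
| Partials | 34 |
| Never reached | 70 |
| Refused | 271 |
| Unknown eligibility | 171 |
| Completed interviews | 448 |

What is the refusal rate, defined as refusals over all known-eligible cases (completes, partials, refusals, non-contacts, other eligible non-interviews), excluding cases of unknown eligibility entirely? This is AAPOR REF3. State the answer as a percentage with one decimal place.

Top = 271
Denominator = 448 + 34 + 271 + 70 + 52 = 875
REF3 = 271 / 875 = 0.3097

31.0%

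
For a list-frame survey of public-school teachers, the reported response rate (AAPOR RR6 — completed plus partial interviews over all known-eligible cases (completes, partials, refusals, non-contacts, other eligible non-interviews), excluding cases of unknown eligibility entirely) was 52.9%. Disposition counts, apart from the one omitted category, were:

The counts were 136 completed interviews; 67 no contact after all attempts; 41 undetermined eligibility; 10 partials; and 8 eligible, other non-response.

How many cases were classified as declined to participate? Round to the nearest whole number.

55

Num = 136 + 10 = 146
RR6 = 146 / D = 0.529
D = 146 / 0.529 = 276.0
Remaining denominator categories sum to 221
declined to participate = 276.0 − 221 ≈ 55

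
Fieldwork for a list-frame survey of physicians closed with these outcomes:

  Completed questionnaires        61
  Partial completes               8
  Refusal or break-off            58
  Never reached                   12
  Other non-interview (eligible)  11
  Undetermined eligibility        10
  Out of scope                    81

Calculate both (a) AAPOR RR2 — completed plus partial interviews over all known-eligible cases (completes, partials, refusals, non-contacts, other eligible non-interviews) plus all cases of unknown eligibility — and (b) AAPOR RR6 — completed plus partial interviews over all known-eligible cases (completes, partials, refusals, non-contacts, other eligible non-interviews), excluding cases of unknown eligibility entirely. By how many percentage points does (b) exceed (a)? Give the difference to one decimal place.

2.9

Numerator → 61 + 8 = 69
Denominator → 61 + 8 + 58 + 12 + 11 + 10 = 160
RR2 = 69 / 160 = 0.4313
Denominator → 61 + 8 + 58 + 12 + 11 = 150
RR6 = 69 / 150 = 0.4600
Difference = 46.00 − 43.12 = 2.88 percentage points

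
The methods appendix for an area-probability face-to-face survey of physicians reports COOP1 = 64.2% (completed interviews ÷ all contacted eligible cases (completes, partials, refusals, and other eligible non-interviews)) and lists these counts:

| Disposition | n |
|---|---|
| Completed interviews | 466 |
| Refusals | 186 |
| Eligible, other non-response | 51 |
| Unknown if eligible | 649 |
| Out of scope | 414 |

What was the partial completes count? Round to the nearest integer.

23

COOP1 = 466 / D = 0.642
D = 466 / 0.642 = 725.9
Rest of base = 703
partial completes = 725.9 − 703 ≈ 23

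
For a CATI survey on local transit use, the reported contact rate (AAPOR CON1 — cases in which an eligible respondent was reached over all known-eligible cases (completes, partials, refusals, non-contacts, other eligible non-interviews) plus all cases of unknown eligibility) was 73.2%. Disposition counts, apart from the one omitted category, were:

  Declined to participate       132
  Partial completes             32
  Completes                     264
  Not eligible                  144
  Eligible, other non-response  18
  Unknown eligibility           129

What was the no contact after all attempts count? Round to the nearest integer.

Top: 264 + 32 + 132 + 18 = 446
CON1 = 446 / D = 0.732
D = 446 / 0.732 = 609.3
Rest of base = 575
no contact after all attempts = 609.3 − 575 ≈ 34

34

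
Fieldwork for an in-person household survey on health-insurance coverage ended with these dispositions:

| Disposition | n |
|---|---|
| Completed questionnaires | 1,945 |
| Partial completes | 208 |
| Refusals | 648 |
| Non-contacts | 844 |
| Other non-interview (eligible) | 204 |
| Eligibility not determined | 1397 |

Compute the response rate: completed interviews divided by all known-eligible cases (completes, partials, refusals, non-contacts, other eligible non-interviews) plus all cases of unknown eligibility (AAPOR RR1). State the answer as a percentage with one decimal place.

37.1%

Num → 1945
Denominator → 1945 + 208 + 648 + 844 + 204 + 1397 = 5246
RR1 = 1945 / 5246 = 0.3708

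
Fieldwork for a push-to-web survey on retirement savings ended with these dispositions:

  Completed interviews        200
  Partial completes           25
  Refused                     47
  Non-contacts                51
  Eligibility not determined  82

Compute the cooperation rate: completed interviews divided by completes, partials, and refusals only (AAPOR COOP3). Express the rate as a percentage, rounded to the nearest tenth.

73.5%

Num → 200
Base → 200 + 25 + 47 = 272
COOP3 = 200 / 272 = 0.7353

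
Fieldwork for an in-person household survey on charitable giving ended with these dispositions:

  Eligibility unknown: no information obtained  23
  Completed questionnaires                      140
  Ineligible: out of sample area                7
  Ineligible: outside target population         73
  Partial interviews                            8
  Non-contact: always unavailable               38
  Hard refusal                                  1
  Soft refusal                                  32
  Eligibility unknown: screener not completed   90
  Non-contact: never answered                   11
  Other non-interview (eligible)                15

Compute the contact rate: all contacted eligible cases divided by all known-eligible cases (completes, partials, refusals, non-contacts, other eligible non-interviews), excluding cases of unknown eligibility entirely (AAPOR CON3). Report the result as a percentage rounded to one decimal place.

80.0%

Refusal or break-off = 1 + 32 = 33
Non-contacts = 11 + 38 = 49
Unknown if eligible = 90 + 23 = 113
Screened out, ineligible = 73 + 7 = 80
Num → 140 + 8 + 33 + 15 = 196
Base → 140 + 8 + 33 + 49 + 15 = 245
CON3 = 196 / 245 = 0.8000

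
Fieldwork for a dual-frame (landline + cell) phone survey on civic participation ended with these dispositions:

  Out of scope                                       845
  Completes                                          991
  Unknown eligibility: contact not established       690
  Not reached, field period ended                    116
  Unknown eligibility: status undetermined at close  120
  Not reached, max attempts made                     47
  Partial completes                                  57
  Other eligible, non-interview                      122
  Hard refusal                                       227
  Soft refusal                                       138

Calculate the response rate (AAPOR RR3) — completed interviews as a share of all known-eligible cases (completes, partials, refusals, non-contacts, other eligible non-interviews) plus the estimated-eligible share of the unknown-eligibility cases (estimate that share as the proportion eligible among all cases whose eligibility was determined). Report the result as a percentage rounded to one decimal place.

44.3%

Refusal or break-off = 227 + 138 = 365
No contact after all attempts = 116 + 47 = 163
Unknown if eligible = 690 + 120 = 810
Numerator = 991
Determined eligible = 991 + 57 + 365 + 163 + 122 = 1698
e = 1698 / (1698 + 845) = 1698 / 2543 = 0.6677
Eligible share of unknowns = 0.6677 × 810 = 540.84
Denom = 1698 + 540.84 = 2238.84
RR3 = 991 / 2238.84 = 0.4426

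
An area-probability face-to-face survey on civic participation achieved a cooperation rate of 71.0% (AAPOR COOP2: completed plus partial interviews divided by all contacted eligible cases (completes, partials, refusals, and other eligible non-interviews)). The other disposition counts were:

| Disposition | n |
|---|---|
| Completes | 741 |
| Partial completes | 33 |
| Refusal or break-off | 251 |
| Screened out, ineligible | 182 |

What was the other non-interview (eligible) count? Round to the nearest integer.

Top = 741 + 33 = 774
COOP2 = 774 / D = 0.710
D = 774 / 0.710 = 1090.1
Rest of base = 1025
other non-interview (eligible) = 1090.1 − 1025 ≈ 65

65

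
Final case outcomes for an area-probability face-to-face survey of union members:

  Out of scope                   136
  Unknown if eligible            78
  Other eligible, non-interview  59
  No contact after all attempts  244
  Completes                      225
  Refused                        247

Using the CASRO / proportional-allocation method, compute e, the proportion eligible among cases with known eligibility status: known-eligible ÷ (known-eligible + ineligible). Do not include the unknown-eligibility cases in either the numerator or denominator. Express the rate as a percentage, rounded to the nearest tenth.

Eligible (known) = 225 + 247 + 244 + 59 = 775
e = 775 / (775 + 136) = 775 / 911 = 0.8507

85.1%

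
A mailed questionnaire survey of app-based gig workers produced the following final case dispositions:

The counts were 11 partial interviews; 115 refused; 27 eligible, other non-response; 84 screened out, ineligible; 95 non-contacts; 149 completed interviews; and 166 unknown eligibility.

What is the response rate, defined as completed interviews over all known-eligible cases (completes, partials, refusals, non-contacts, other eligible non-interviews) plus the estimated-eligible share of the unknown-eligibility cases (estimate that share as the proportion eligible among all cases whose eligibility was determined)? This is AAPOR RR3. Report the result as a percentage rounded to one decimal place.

Top: 149
Eligible (known): 149 + 11 + 115 + 95 + 27 = 397
e = 397 / (397 + 84) = 397 / 481 = 0.8254
Estimated eligible among unknowns: 0.8254 × 166 = 137.02
Base: 397 + 137.02 = 534.02
RR3 = 149 / 534.02 = 0.2790

27.9%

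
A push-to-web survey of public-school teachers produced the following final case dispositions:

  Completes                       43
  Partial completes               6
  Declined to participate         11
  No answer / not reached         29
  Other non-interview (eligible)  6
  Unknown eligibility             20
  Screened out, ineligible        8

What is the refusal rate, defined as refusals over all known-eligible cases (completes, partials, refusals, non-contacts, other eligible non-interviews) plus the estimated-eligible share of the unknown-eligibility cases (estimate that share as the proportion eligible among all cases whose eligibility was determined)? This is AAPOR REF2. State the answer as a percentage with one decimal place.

Numerator → 11
Eligible (known) → 43 + 6 + 11 + 29 + 6 = 95
e = 95 / (95 + 8) = 95 / 103 = 0.9223
e × U → 0.9223 × 20 = 18.45
Base → 95 + 18.45 = 113.45
REF2 = 11 / 113.45 = 0.0970

9.7%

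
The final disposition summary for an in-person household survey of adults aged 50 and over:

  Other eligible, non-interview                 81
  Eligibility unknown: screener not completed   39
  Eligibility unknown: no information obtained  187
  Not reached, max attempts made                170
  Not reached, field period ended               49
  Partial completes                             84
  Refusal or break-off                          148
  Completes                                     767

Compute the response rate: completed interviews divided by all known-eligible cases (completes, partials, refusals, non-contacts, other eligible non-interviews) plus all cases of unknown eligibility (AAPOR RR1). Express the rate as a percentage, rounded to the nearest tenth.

50.3%

No contact after all attempts = 49 + 170 = 219
Unknown if eligible = 39 + 187 = 226
Num: 767
Denominator: 767 + 84 + 148 + 219 + 81 + 226 = 1525
RR1 = 767 / 1525 = 0.5030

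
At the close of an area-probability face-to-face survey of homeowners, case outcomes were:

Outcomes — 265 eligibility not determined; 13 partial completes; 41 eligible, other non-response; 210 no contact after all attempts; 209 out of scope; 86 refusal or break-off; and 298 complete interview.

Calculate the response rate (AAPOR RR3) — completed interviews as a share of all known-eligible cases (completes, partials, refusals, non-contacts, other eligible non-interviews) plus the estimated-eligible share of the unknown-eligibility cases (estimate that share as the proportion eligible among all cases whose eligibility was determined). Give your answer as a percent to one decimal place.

35.1%

Numerator: 298
Determined eligible: 298 + 13 + 86 + 210 + 41 = 648
e = 648 / (648 + 209) = 648 / 857 = 0.7561
e × U: 0.7561 × 265 = 200.37
Base: 648 + 200.37 = 848.37
RR3 = 298 / 848.37 = 0.3513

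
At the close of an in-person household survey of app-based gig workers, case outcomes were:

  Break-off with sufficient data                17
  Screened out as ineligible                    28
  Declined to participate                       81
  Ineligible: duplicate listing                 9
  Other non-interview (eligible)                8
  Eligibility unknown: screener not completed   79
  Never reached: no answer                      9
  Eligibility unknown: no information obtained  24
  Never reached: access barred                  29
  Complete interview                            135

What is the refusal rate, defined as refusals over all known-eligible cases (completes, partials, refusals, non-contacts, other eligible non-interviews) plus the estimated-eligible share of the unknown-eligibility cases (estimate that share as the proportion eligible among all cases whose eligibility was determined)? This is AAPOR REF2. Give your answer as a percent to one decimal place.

21.9%

No answer / not reached = 9 + 29 = 38
Unknown if eligible = 79 + 24 = 103
Not eligible = 28 + 9 = 37
Num → 81
Determined eligible → 135 + 17 + 81 + 38 + 8 = 279
e = 279 / (279 + 37) = 279 / 316 = 0.8829
Eligible share of unknowns → 0.8829 × 103 = 90.94
Denominator → 279 + 90.94 = 369.94
REF2 = 81 / 369.94 = 0.2190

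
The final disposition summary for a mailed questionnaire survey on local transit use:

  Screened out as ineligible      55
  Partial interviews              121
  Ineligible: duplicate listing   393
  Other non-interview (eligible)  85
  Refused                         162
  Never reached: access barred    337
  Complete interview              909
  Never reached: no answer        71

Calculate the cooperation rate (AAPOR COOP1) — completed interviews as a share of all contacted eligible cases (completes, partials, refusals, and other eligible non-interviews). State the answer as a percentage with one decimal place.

71.2%

Never reached = 71 + 337 = 408
Out of scope = 55 + 393 = 448
Num = 909
Base = 909 + 121 + 162 + 85 = 1277
COOP1 = 909 / 1277 = 0.7118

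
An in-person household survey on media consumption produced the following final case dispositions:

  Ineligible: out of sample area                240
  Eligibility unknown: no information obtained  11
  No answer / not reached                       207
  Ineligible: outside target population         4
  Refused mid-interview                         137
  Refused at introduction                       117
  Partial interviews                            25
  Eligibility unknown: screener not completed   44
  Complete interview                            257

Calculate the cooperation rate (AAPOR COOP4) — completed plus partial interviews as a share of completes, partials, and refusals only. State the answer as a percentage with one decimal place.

52.6%

Declined to participate = 117 + 137 = 254
Eligibility not determined = 44 + 11 = 55
Ineligible = 4 + 240 = 244
Num: 257 + 25 = 282
Base: 257 + 25 + 254 = 536
COOP4 = 282 / 536 = 0.5261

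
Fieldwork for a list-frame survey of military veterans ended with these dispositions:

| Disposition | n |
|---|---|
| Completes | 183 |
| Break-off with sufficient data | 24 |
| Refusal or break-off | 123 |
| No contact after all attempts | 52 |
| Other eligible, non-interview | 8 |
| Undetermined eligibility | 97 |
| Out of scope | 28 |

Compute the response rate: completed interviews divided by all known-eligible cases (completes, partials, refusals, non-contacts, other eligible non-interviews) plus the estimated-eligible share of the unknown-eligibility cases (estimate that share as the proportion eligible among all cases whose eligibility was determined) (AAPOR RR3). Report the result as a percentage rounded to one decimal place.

Numerator → 183
Known eligible → 183 + 24 + 123 + 52 + 8 = 390
e = 390 / (390 + 28) = 390 / 418 = 0.9330
Eligible share of unknowns → 0.9330 × 97 = 90.50
Base → 390 + 90.50 = 480.50
RR3 = 183 / 480.50 = 0.3809

38.1%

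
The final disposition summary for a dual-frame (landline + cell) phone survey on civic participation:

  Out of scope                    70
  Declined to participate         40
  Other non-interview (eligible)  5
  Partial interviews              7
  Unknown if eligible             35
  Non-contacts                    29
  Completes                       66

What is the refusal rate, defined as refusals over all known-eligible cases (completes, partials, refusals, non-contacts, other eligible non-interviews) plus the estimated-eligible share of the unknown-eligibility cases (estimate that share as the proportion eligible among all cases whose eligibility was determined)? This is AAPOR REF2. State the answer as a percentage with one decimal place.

23.4%

Num = 40
Determined eligible = 66 + 7 + 40 + 29 + 5 = 147
e = 147 / (147 + 70) = 147 / 217 = 0.6774
Estimated eligible among unknowns = 0.6774 × 35 = 23.71
Denominator = 147 + 23.71 = 170.71
REF2 = 40 / 170.71 = 0.2343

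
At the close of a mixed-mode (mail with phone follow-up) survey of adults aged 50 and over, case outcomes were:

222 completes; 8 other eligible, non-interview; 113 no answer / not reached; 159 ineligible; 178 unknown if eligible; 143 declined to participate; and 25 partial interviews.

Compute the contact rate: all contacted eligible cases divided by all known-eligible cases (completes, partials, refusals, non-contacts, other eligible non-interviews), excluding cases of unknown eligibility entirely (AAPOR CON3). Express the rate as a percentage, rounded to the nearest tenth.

Numerator: 222 + 25 + 143 + 8 = 398
Denominator: 222 + 25 + 143 + 113 + 8 = 511
CON3 = 398 / 511 = 0.7789

77.9%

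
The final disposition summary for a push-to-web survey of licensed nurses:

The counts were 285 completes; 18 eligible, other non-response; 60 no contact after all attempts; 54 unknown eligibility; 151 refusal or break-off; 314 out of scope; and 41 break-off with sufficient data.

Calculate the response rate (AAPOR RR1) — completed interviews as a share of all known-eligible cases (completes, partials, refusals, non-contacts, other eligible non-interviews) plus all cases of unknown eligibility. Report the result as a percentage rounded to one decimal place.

Num = 285
Base = 285 + 41 + 151 + 60 + 18 + 54 = 609
RR1 = 285 / 609 = 0.4680

46.8%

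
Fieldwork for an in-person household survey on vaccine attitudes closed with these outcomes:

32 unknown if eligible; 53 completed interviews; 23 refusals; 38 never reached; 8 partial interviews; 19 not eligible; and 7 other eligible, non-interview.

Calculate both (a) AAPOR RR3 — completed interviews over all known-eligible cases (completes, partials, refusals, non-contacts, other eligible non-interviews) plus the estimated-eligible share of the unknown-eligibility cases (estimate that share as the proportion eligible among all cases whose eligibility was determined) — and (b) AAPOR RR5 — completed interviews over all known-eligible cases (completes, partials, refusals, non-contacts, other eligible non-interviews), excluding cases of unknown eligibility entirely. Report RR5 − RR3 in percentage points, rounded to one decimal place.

Num: 53
Eligible (known): 53 + 8 + 23 + 38 + 7 = 129
e = 129 / (129 + 19) = 129 / 148 = 0.8716
Estimated eligible among unknowns: 0.8716 × 32 = 27.89
Base: 129 + 27.89 = 156.89
RR3 = 53 / 156.89 = 0.3378
Base: 53 + 8 + 23 + 38 + 7 = 129
RR5 = 53 / 129 = 0.4109
Difference = 41.09 − 33.78 = 7.31 percentage points

7.3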